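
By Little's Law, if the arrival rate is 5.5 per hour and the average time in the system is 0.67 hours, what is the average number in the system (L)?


L = lambda * W = 5.5 * 0.67 = 3.69

3.69


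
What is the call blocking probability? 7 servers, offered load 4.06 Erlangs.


B(N,A) = (A^N/N!) / sum(A^k/k!, k=0..N) with N=7, A=4.06 = 0.0658

0.0658


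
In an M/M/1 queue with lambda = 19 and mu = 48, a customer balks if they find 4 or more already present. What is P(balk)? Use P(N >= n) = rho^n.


P(N >= 4) = rho^4 = (19/48)^4 = 0.0245

0.0245


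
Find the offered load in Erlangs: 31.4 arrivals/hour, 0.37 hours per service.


Offered load a = lambda * E[S] = 31.4 * 0.37 = 11.62 Erlangs

11.62 Erlangs


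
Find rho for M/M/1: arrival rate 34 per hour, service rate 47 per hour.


rho = lambda/mu = 34/47 = 0.7234

0.7234


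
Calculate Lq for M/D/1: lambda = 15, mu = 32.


M/D/1: Lq = rho^2 / (2*(1-rho)) where rho = 15/32; Lq = 0.21

0.21


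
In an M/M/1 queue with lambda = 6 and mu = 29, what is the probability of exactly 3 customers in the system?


rho = 6/29; P(n) = (1-rho)*rho^n = (1-6/29)*(6/29)^3 = 0.007

0.007


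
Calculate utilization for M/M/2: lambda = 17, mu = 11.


rho = lambda/(c*mu) = 17/(2*11) = 0.7727

0.7727


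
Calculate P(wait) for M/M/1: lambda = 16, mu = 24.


P(wait) = rho = lambda/mu = 16/24 = 0.6667

0.6667


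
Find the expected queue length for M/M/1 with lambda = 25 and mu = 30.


rho = 25/30; Lq = rho^2/(1-rho) = 4.17

4.17


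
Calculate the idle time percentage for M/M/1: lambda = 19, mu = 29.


Idle fraction = (1 - rho) * 100 = (1 - 19/29) * 100 = 34.5%

34.5%


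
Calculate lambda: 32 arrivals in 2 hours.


lambda = total arrivals / time = 32 / 2 = 16.0 per hour

16.0 per hour


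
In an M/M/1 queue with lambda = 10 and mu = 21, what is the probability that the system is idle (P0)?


P0 = 1 - rho = 1 - 10/21 = 0.5238

0.5238


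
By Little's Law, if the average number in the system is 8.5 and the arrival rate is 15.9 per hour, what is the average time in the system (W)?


W = L / lambda = 8.5 / 15.9 = 0.5346 hours

0.5346 hours


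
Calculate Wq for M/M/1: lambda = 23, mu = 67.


rho = 23/67; Wq = rho/(mu - lambda) = 0.0078 hours

0.0078 hours


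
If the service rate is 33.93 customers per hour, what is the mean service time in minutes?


Mean service time = 60/mu = 60/33.93 = 1.77 minutes

1.77 minutes


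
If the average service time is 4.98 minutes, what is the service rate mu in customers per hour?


mu = 60 / avg_service_time = 60 / 4.98 = 12.05 per hour

12.05 per hour


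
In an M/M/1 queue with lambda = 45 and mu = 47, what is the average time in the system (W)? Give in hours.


W = 1/(mu - lambda) = 1/(47 - 45) = 0.5 hours

0.5 hours


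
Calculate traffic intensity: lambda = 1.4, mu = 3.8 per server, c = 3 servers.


rho = lambda / (c * mu) = 1.4 / (3 * 3.8) = 0.1228

0.1228


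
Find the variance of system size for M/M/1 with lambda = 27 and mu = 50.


rho = 27/50; Var(N) = rho/(1-rho)^2 = 2.55

2.55


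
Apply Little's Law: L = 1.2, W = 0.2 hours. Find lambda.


lambda = L / W = 1.2 / 0.2 = 6.0 per hour

6.0 per hour


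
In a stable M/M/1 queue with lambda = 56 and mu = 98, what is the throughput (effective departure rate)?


For a stable queue (lambda < mu), throughput = lambda = 56 per hour

56 per hour


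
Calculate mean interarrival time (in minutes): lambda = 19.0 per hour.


Mean interarrival time = 60/lambda = 60/19.0 = 3.16 minutes

3.16 minutes


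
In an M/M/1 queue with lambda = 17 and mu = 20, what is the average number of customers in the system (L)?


rho = 17/20; L = rho/(1-rho) = 5.67

5.67


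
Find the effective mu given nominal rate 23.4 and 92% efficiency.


Effective rate = mu * efficiency = 23.4 * 0.92 = 21.53 per hour

21.53 per hour


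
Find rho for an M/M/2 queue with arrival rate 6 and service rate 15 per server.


rho = lambda/(c*mu) = 6/(2*15) = 0.2

0.2


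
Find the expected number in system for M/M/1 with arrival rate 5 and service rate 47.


rho = 5/47; L = rho/(1-rho) = 0.12

0.12


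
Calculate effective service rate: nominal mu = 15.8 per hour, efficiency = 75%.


Effective rate = mu * efficiency = 15.8 * 0.75 = 11.85 per hour

11.85 per hour


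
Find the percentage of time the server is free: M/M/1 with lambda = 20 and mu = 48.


Idle fraction = (1 - rho) * 100 = (1 - 20/48) * 100 = 58.3%

58.3%


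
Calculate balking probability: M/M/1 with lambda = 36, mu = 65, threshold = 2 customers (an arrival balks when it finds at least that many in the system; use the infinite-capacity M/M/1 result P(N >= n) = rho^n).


P(N >= 2) = rho^2 = (36/65)^2 = 0.3067

0.3067


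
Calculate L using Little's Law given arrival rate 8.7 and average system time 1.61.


L = lambda * W = 8.7 * 1.61 = 14.01

14.01


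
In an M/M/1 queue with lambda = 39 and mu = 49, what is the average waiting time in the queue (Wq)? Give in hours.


rho = 39/49; Wq = rho/(mu - lambda) = 0.0796 hours

0.0796 hours


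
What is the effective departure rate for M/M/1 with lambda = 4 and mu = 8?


For a stable queue (lambda < mu), throughput = lambda = 4 per hour

4 per hour


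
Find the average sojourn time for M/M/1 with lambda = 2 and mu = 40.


W = 1/(mu - lambda) = 1/(40 - 2) = 0.0263 hours

0.0263 hours


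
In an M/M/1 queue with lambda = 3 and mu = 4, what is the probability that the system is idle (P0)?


P0 = 1 - rho = 1 - 3/4 = 0.25

0.25


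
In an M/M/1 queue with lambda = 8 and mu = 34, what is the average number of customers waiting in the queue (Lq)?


rho = 8/34; Lq = rho^2/(1-rho) = 0.07

0.07


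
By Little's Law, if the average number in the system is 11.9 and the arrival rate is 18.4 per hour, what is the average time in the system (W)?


W = L / lambda = 11.9 / 18.4 = 0.6467 hours

0.6467 hours


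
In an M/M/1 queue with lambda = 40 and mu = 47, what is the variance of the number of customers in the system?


rho = 40/47; Var(N) = rho/(1-rho)^2 = 38.37

38.37


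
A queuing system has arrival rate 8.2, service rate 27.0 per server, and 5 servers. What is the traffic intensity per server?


rho = lambda / (c * mu) = 8.2 / (5 * 27.0) = 0.0607

0.0607


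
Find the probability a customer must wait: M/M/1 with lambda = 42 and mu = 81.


P(wait) = rho = lambda/mu = 42/81 = 0.5185

0.5185


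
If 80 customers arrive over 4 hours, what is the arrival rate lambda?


lambda = total arrivals / time = 80 / 4 = 20.0 per hour

20.0 per hour


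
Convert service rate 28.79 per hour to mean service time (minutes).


Mean service time = 60/mu = 60/28.79 = 2.08 minutes

2.08 minutes


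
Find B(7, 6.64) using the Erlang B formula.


B(N,A) = (A^N/N!) / sum(A^k/k!, k=0..N) with N=7, A=6.64 = 0.2263

0.2263


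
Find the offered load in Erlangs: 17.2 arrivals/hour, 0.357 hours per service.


Offered load a = lambda * E[S] = 17.2 * 0.357 = 6.14 Erlangs

6.14 Erlangs


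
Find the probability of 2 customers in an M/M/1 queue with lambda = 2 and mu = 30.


rho = 2/30; P(n) = (1-rho)*rho^n = (1-2/30)*(2/30)^2 = 0.0041

0.0041


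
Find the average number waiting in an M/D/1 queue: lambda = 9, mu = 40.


M/D/1: Lq = rho^2 / (2*(1-rho)) where rho = 9/40; Lq = 0.03

0.03


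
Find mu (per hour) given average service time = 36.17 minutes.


mu = 60 / avg_service_time = 60 / 36.17 = 1.66 per hour

1.66 per hour


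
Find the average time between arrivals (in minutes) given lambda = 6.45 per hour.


Mean interarrival time = 60/lambda = 60/6.45 = 9.3 minutes

9.3 minutes


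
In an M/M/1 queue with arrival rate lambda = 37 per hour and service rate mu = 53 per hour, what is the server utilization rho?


rho = lambda/mu = 37/53 = 0.6981

0.6981


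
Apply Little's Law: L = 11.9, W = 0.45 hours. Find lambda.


lambda = L / W = 11.9 / 0.45 = 26.44 per hour

26.44 per hour


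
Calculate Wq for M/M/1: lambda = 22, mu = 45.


rho = 22/45; Wq = rho/(mu - lambda) = 0.0213 hours

0.0213 hours


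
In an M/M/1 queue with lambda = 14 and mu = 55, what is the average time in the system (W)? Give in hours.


W = 1/(mu - lambda) = 1/(55 - 14) = 0.0244 hours

0.0244 hours


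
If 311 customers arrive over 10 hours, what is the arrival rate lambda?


lambda = total arrivals / time = 311 / 10 = 31.1 per hour

31.1 per hour


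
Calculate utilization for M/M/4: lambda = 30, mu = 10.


rho = lambda/(c*mu) = 30/(4*10) = 0.75

0.75


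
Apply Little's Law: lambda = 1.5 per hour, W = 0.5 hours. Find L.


L = lambda * W = 1.5 * 0.5 = 0.75

0.75


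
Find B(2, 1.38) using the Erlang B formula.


B(N,A) = (A^N/N!) / sum(A^k/k!, k=0..N) with N=2, A=1.38 = 0.2858

0.2858


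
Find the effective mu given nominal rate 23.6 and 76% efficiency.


Effective rate = mu * efficiency = 23.6 * 0.76 = 17.94 per hour

17.94 per hour


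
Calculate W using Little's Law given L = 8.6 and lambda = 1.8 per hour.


W = L / lambda = 8.6 / 1.8 = 4.7778 hours

4.7778 hours


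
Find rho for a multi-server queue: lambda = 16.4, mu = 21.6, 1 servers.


rho = lambda / (c * mu) = 16.4 / (1 * 21.6) = 0.7593

0.7593


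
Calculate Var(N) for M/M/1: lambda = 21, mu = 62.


rho = 21/62; Var(N) = rho/(1-rho)^2 = 0.77

0.77


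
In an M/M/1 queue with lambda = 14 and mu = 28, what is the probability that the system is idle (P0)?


P0 = 1 - rho = 1 - 14/28 = 0.5

0.5


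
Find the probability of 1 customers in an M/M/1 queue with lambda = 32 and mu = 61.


rho = 32/61; P(n) = (1-rho)*rho^n = (1-32/61)*(32/61)^1 = 0.2494

0.2494


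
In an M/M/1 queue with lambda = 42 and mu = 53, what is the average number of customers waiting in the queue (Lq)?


rho = 42/53; Lq = rho^2/(1-rho) = 3.03

3.03


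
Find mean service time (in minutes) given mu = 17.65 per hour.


Mean service time = 60/mu = 60/17.65 = 3.4 minutes

3.4 minutes


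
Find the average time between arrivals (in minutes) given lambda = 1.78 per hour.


Mean interarrival time = 60/lambda = 60/1.78 = 33.71 minutes

33.71 minutes


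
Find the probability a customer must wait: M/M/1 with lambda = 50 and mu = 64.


P(wait) = rho = lambda/mu = 50/64 = 0.7813

0.7813


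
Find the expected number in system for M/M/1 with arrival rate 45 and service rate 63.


rho = 45/63; L = rho/(1-rho) = 2.5

2.5


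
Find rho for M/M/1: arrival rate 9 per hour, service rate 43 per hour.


rho = lambda/mu = 9/43 = 0.2093

0.2093


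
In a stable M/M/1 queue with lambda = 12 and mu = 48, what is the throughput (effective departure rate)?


For a stable queue (lambda < mu), throughput = lambda = 12 per hour

12 per hour


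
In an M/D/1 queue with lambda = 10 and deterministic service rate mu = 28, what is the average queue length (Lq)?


M/D/1: Lq = rho^2 / (2*(1-rho)) where rho = 10/28; Lq = 0.1

0.1


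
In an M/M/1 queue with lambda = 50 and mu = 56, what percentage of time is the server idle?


Idle fraction = (1 - rho) * 100 = (1 - 50/56) * 100 = 10.7%

10.7%


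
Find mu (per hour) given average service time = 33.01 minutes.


mu = 60 / avg_service_time = 60 / 33.01 = 1.82 per hour

1.82 per hour


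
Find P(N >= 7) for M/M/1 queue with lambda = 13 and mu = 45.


P(N >= 7) = rho^7 = (13/45)^7 = 0.0002

0.0002


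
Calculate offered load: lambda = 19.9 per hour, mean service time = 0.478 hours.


Offered load a = lambda * E[S] = 19.9 * 0.478 = 9.51 Erlangs

9.51 Erlangs


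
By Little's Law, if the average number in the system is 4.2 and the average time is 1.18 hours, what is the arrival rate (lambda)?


lambda = L / W = 4.2 / 1.18 = 3.56 per hour

3.56 per hour


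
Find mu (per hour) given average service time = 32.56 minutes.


mu = 60 / avg_service_time = 60 / 32.56 = 1.84 per hour

1.84 per hour


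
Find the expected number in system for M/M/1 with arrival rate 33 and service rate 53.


rho = 33/53; L = rho/(1-rho) = 1.65

1.65


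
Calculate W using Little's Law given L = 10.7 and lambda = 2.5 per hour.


W = L / lambda = 10.7 / 2.5 = 4.28 hours

4.28 hours


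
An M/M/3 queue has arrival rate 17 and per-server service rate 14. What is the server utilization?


rho = lambda/(c*mu) = 17/(3*14) = 0.4048

0.4048


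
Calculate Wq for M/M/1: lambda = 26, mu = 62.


rho = 26/62; Wq = rho/(mu - lambda) = 0.0116 hours

0.0116 hours


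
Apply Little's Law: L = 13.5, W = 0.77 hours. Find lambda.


lambda = L / W = 13.5 / 0.77 = 17.53 per hour

17.53 per hour


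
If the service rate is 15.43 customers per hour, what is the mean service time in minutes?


Mean service time = 60/mu = 60/15.43 = 3.89 minutes

3.89 minutes


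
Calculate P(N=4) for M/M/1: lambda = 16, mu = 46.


rho = 16/46; P(n) = (1-rho)*rho^n = (1-16/46)*(16/46)^4 = 0.0095

0.0095


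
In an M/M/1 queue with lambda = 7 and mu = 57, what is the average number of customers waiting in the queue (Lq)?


rho = 7/57; Lq = rho^2/(1-rho) = 0.02

0.02


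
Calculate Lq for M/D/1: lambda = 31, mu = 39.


M/D/1: Lq = rho^2 / (2*(1-rho)) where rho = 31/39; Lq = 1.54

1.54


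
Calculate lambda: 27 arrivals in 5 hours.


lambda = total arrivals / time = 27 / 5 = 5.4 per hour

5.4 per hour


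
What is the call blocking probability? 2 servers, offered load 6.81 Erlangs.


B(N,A) = (A^N/N!) / sum(A^k/k!, k=0..N) with N=2, A=6.81 = 0.748

0.748


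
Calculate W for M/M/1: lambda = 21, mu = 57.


W = 1/(mu - lambda) = 1/(57 - 21) = 0.0278 hours

0.0278 hours


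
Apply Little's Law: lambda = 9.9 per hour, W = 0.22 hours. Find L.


L = lambda * W = 9.9 * 0.22 = 2.18

2.18


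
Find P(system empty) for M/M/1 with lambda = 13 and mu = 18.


P0 = 1 - rho = 1 - 13/18 = 0.2778

0.2778


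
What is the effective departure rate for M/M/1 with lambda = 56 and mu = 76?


For a stable queue (lambda < mu), throughput = lambda = 56 per hour

56 per hour


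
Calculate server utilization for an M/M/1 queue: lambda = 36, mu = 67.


rho = lambda/mu = 36/67 = 0.5373

0.5373


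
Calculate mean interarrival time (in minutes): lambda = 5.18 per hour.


Mean interarrival time = 60/lambda = 60/5.18 = 11.58 minutes

11.58 minutes


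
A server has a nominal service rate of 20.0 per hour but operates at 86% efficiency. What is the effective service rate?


Effective rate = mu * efficiency = 20.0 * 0.86 = 17.2 per hour

17.2 per hour


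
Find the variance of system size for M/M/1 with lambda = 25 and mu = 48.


rho = 25/48; Var(N) = rho/(1-rho)^2 = 2.27

2.27


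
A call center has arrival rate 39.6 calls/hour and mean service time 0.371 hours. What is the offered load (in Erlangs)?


Offered load a = lambda * E[S] = 39.6 * 0.371 = 14.69 Erlangs

14.69 Erlangs


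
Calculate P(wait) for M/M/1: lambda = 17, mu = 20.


P(wait) = rho = lambda/mu = 17/20 = 0.85

0.85


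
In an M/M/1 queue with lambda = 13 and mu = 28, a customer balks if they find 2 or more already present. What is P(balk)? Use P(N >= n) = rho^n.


P(N >= 2) = rho^2 = (13/28)^2 = 0.2156

0.2156


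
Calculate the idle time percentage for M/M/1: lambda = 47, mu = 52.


Idle fraction = (1 - rho) * 100 = (1 - 47/52) * 100 = 9.6%

9.6%


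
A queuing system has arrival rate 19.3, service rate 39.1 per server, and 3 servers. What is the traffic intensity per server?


rho = lambda / (c * mu) = 19.3 / (3 * 39.1) = 0.1645

0.1645


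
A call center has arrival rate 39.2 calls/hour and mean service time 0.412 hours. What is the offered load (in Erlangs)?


Offered load a = lambda * E[S] = 39.2 * 0.412 = 16.15 Erlangs

16.15 Erlangs


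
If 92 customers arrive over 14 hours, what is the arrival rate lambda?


lambda = total arrivals / time = 92 / 14 = 6.57 per hour

6.57 per hour


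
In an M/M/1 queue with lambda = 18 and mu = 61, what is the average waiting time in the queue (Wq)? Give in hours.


rho = 18/61; Wq = rho/(mu - lambda) = 0.0069 hours

0.0069 hours


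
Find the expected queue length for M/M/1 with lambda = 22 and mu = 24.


rho = 22/24; Lq = rho^2/(1-rho) = 10.08

10.08


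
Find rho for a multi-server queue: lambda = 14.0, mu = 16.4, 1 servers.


rho = lambda / (c * mu) = 14.0 / (1 * 16.4) = 0.8537

0.8537


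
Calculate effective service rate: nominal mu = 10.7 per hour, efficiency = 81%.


Effective rate = mu * efficiency = 10.7 * 0.81 = 8.67 per hour

8.67 per hour


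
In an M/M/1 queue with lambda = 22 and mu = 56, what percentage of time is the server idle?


Idle fraction = (1 - rho) * 100 = (1 - 22/56) * 100 = 60.7%

60.7%


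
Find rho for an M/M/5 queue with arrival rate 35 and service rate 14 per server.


rho = lambda/(c*mu) = 35/(5*14) = 0.5

0.5


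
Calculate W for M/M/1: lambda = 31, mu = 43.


W = 1/(mu - lambda) = 1/(43 - 31) = 0.0833 hours

0.0833 hours


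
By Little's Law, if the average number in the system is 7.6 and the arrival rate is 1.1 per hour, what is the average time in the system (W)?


W = L / lambda = 7.6 / 1.1 = 6.9091 hours

6.9091 hours


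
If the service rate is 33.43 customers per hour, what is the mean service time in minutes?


Mean service time = 60/mu = 60/33.43 = 1.79 minutes

1.79 minutes


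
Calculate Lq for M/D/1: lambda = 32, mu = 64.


M/D/1: Lq = rho^2 / (2*(1-rho)) where rho = 32/64; Lq = 0.25

0.25


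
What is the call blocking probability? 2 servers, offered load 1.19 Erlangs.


B(N,A) = (A^N/N!) / sum(A^k/k!, k=0..N) with N=2, A=1.19 = 0.2443

0.2443


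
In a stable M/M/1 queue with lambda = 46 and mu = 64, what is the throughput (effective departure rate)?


For a stable queue (lambda < mu), throughput = lambda = 46 per hour

46 per hour


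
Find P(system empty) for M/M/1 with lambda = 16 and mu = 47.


P0 = 1 - rho = 1 - 16/47 = 0.6596

0.6596


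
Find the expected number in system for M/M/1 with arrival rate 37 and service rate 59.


rho = 37/59; L = rho/(1-rho) = 1.68

1.68


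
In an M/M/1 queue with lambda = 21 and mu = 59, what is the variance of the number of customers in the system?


rho = 21/59; Var(N) = rho/(1-rho)^2 = 0.86

0.86


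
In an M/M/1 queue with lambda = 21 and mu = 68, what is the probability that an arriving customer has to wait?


P(wait) = rho = lambda/mu = 21/68 = 0.3088

0.3088


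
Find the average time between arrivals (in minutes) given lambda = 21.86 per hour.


Mean interarrival time = 60/lambda = 60/21.86 = 2.74 minutes

2.74 minutes


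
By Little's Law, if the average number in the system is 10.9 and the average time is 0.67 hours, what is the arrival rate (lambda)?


lambda = L / W = 10.9 / 0.67 = 16.27 per hour

16.27 per hour


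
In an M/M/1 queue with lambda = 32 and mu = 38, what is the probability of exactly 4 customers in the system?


rho = 32/38; P(n) = (1-rho)*rho^n = (1-32/38)*(32/38)^4 = 0.0794

0.0794


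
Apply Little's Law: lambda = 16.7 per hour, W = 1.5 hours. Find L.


L = lambda * W = 16.7 * 1.5 = 25.05

25.05


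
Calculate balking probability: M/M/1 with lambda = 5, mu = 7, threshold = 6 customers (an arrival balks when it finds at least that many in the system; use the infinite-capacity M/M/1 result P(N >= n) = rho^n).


P(N >= 6) = rho^6 = (5/7)^6 = 0.1328

0.1328


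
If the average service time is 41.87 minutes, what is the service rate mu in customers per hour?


mu = 60 / avg_service_time = 60 / 41.87 = 1.43 per hour

1.43 per hour


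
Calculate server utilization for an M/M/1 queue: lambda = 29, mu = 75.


rho = lambda/mu = 29/75 = 0.3867

0.3867


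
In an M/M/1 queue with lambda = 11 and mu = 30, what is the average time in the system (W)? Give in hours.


W = 1/(mu - lambda) = 1/(30 - 11) = 0.0526 hours

0.0526 hours


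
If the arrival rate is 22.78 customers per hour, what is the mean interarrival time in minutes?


Mean interarrival time = 60/lambda = 60/22.78 = 2.63 minutes

2.63 minutes


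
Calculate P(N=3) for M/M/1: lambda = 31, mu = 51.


rho = 31/51; P(n) = (1-rho)*rho^n = (1-31/51)*(31/51)^3 = 0.0881

0.0881


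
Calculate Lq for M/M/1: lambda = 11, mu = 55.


rho = 11/55; Lq = rho^2/(1-rho) = 0.05

0.05


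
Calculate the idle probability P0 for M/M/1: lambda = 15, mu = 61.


P0 = 1 - rho = 1 - 15/61 = 0.7541

0.7541


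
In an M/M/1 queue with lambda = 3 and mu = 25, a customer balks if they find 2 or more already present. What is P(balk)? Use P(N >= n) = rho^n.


P(N >= 2) = rho^2 = (3/25)^2 = 0.0144

0.0144


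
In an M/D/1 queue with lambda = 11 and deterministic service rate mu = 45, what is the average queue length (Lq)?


M/D/1: Lq = rho^2 / (2*(1-rho)) where rho = 11/45; Lq = 0.04

0.04


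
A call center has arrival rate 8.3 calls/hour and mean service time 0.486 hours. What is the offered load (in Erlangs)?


Offered load a = lambda * E[S] = 8.3 * 0.486 = 4.03 Erlangs

4.03 Erlangs


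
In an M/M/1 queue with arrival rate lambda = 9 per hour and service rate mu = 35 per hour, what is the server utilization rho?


rho = lambda/mu = 9/35 = 0.2571

0.2571


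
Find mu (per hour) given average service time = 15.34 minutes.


mu = 60 / avg_service_time = 60 / 15.34 = 3.91 per hour

3.91 per hour


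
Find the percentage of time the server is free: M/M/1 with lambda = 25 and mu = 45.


Idle fraction = (1 - rho) * 100 = (1 - 25/45) * 100 = 44.4%

44.4%


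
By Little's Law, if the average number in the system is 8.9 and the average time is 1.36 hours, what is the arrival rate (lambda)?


lambda = L / W = 8.9 / 1.36 = 6.54 per hour

6.54 per hour


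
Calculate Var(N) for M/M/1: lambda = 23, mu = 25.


rho = 23/25; Var(N) = rho/(1-rho)^2 = 143.75

143.75


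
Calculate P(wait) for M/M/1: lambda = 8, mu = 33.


P(wait) = rho = lambda/mu = 8/33 = 0.2424

0.2424


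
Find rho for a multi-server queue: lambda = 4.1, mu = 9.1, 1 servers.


rho = lambda / (c * mu) = 4.1 / (1 * 9.1) = 0.4505

0.4505


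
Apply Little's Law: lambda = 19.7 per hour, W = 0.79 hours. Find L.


L = lambda * W = 19.7 * 0.79 = 15.56

15.56


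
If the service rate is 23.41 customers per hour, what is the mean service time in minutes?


Mean service time = 60/mu = 60/23.41 = 2.56 minutes

2.56 minutes


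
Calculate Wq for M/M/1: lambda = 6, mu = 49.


rho = 6/49; Wq = rho/(mu - lambda) = 0.0028 hours

0.0028 hours


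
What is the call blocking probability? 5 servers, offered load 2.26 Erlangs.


B(N,A) = (A^N/N!) / sum(A^k/k!, k=0..N) with N=5, A=2.26 = 0.0527

0.0527


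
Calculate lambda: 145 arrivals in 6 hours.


lambda = total arrivals / time = 145 / 6 = 24.17 per hour

24.17 per hour


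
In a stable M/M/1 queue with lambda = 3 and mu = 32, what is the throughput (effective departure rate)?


For a stable queue (lambda < mu), throughput = lambda = 3 per hour

3 per hour


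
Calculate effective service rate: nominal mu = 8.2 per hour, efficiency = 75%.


Effective rate = mu * efficiency = 8.2 * 0.75 = 6.15 per hour

6.15 per hour


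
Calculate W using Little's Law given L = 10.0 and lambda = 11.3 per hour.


W = L / lambda = 10.0 / 11.3 = 0.885 hours

0.885 hours


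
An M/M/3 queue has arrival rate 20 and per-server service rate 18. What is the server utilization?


rho = lambda/(c*mu) = 20/(3*18) = 0.3704

0.3704


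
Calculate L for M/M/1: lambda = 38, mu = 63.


rho = 38/63; L = rho/(1-rho) = 1.52

1.52


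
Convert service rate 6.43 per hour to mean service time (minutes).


Mean service time = 60/mu = 60/6.43 = 9.33 minutes

9.33 minutes


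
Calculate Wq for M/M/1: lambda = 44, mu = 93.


rho = 44/93; Wq = rho/(mu - lambda) = 0.0097 hours

0.0097 hours


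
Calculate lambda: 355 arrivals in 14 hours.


lambda = total arrivals / time = 355 / 14 = 25.36 per hour

25.36 per hour


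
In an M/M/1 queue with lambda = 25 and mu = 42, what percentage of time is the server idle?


Idle fraction = (1 - rho) * 100 = (1 - 25/42) * 100 = 40.5%

40.5%


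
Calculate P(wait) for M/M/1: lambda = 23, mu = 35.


P(wait) = rho = lambda/mu = 23/35 = 0.6571

0.6571


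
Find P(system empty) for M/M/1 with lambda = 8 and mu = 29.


P0 = 1 - rho = 1 - 8/29 = 0.7241

0.7241


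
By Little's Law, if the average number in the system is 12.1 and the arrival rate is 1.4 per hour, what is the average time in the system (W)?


W = L / lambda = 12.1 / 1.4 = 8.6429 hours

8.6429 hours


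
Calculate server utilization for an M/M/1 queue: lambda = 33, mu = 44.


rho = lambda/mu = 33/44 = 0.75

0.75


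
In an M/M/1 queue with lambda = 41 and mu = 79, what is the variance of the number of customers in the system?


rho = 41/79; Var(N) = rho/(1-rho)^2 = 2.24

2.24


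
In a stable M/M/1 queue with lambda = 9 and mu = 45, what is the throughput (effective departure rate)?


For a stable queue (lambda < mu), throughput = lambda = 9 per hour

9 per hour


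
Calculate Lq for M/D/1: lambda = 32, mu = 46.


M/D/1: Lq = rho^2 / (2*(1-rho)) where rho = 32/46; Lq = 0.8

0.8


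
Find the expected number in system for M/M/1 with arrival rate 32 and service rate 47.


rho = 32/47; L = rho/(1-rho) = 2.13

2.13


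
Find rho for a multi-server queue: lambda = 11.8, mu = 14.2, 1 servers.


rho = lambda / (c * mu) = 11.8 / (1 * 14.2) = 0.831

0.831


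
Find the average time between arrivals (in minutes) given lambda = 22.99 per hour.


Mean interarrival time = 60/lambda = 60/22.99 = 2.61 minutes

2.61 minutes


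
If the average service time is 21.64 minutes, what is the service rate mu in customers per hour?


mu = 60 / avg_service_time = 60 / 21.64 = 2.77 per hour

2.77 per hour


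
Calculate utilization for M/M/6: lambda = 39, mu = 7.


rho = lambda/(c*mu) = 39/(6*7) = 0.9286

0.9286


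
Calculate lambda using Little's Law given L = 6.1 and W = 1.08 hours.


lambda = L / W = 6.1 / 1.08 = 5.65 per hour

5.65 per hour


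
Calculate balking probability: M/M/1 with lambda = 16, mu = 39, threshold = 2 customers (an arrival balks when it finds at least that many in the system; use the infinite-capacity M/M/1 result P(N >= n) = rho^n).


P(N >= 2) = rho^2 = (16/39)^2 = 0.1683

0.1683


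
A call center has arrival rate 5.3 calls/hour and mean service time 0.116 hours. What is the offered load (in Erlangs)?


Offered load a = lambda * E[S] = 5.3 * 0.116 = 0.61 Erlangs

0.61 Erlangs


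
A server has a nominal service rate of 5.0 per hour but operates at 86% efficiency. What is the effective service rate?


Effective rate = mu * efficiency = 5.0 * 0.86 = 4.3 per hour

4.3 per hour


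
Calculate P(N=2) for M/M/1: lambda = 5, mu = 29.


rho = 5/29; P(n) = (1-rho)*rho^n = (1-5/29)*(5/29)^2 = 0.0246

0.0246


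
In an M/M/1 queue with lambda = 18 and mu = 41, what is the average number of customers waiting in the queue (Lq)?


rho = 18/41; Lq = rho^2/(1-rho) = 0.34

0.34


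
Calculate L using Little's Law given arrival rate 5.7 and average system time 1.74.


L = lambda * W = 5.7 * 1.74 = 9.92

9.92


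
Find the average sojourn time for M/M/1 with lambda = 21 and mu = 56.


W = 1/(mu - lambda) = 1/(56 - 21) = 0.0286 hours

0.0286 hours


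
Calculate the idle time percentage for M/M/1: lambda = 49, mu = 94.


Idle fraction = (1 - rho) * 100 = (1 - 49/94) * 100 = 47.9%

47.9%


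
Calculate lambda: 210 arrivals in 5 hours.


lambda = total arrivals / time = 210 / 5 = 42.0 per hour

42.0 per hour


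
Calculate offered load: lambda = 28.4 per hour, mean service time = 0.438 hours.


Offered load a = lambda * E[S] = 28.4 * 0.438 = 12.44 Erlangs

12.44 Erlangs


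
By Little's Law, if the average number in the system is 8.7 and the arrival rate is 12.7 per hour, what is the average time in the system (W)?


W = L / lambda = 8.7 / 12.7 = 0.685 hours

0.685 hours


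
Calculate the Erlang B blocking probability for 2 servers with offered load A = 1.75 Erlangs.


B(N,A) = (A^N/N!) / sum(A^k/k!, k=0..N) with N=2, A=1.75 = 0.3577

0.3577


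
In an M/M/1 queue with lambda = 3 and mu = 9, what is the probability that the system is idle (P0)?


P0 = 1 - rho = 1 - 3/9 = 0.6667

0.6667


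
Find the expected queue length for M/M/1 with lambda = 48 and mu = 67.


rho = 48/67; Lq = rho^2/(1-rho) = 1.81

1.81


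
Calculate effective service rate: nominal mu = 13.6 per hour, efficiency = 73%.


Effective rate = mu * efficiency = 13.6 * 0.73 = 9.93 per hour

9.93 per hour


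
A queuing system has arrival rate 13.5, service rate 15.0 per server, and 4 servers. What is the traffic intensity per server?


rho = lambda / (c * mu) = 13.5 / (4 * 15.0) = 0.225

0.225


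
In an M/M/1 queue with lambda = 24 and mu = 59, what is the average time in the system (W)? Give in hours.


W = 1/(mu - lambda) = 1/(59 - 24) = 0.0286 hours

0.0286 hours


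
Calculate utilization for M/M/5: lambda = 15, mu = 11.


rho = lambda/(c*mu) = 15/(5*11) = 0.2727

0.2727


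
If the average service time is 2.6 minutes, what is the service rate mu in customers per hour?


mu = 60 / avg_service_time = 60 / 2.6 = 23.08 per hour

23.08 per hour


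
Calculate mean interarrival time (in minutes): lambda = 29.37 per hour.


Mean interarrival time = 60/lambda = 60/29.37 = 2.04 minutes

2.04 minutes


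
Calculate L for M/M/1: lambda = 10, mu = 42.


rho = 10/42; L = rho/(1-rho) = 0.31

0.31


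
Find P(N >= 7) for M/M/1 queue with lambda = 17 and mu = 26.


P(N >= 7) = rho^7 = (17/26)^7 = 0.0511

0.0511


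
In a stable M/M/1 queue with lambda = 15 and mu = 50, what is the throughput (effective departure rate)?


For a stable queue (lambda < mu), throughput = lambda = 15 per hour

15 per hour


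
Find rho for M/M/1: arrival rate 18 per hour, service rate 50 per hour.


rho = lambda/mu = 18/50 = 0.36

0.36


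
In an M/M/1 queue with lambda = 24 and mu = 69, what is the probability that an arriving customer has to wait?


P(wait) = rho = lambda/mu = 24/69 = 0.3478

0.3478


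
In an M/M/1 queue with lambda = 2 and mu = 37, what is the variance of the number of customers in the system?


rho = 2/37; Var(N) = rho/(1-rho)^2 = 0.06

0.06


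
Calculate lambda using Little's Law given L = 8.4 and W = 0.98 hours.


lambda = L / W = 8.4 / 0.98 = 8.57 per hour

8.57 per hour


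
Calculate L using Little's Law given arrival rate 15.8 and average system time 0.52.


L = lambda * W = 15.8 * 0.52 = 8.22

8.22


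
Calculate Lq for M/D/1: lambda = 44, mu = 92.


M/D/1: Lq = rho^2 / (2*(1-rho)) where rho = 44/92; Lq = 0.22

0.22


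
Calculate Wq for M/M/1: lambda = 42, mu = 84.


rho = 42/84; Wq = rho/(mu - lambda) = 0.0119 hours

0.0119 hours


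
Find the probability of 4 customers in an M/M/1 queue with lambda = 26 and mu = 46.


rho = 26/46; P(n) = (1-rho)*rho^n = (1-26/46)*(26/46)^4 = 0.0444

0.0444


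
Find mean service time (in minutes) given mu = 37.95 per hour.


Mean service time = 60/mu = 60/37.95 = 1.58 minutes

1.58 minutes


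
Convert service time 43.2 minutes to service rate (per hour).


mu = 60 / avg_service_time = 60 / 43.2 = 1.39 per hour

1.39 per hour


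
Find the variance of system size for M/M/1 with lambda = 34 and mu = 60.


rho = 34/60; Var(N) = rho/(1-rho)^2 = 3.02

3.02


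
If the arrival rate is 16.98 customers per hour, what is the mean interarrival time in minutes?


Mean interarrival time = 60/lambda = 60/16.98 = 3.53 minutes

3.53 minutes


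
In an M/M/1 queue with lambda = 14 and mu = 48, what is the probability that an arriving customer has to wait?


P(wait) = rho = lambda/mu = 14/48 = 0.2917

0.2917


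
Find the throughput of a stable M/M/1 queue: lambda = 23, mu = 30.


For a stable queue (lambda < mu), throughput = lambda = 23 per hour

23 per hour


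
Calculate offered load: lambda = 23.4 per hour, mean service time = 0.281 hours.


Offered load a = lambda * E[S] = 23.4 * 0.281 = 6.58 Erlangs

6.58 Erlangs


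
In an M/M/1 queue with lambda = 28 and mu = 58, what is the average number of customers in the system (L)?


rho = 28/58; L = rho/(1-rho) = 0.93

0.93


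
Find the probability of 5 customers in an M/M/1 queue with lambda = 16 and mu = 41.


rho = 16/41; P(n) = (1-rho)*rho^n = (1-16/41)*(16/41)^5 = 0.0055

0.0055


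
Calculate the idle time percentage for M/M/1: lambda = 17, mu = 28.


Idle fraction = (1 - rho) * 100 = (1 - 17/28) * 100 = 39.3%

39.3%


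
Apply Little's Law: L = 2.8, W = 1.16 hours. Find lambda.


lambda = L / W = 2.8 / 1.16 = 2.41 per hour

2.41 per hour


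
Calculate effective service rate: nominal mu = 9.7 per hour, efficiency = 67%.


Effective rate = mu * efficiency = 9.7 * 0.67 = 6.5 per hour

6.5 per hour


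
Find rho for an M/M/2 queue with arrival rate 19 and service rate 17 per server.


rho = lambda/(c*mu) = 19/(2*17) = 0.5588

0.5588


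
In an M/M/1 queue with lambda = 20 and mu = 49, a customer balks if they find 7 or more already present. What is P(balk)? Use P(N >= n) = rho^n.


P(N >= 7) = rho^7 = (20/49)^7 = 0.0019

0.0019


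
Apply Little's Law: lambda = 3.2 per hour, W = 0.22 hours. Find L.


L = lambda * W = 3.2 * 0.22 = 0.7

0.7


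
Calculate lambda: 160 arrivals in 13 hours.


lambda = total arrivals / time = 160 / 13 = 12.31 per hour

12.31 per hour


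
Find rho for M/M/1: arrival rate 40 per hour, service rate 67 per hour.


rho = lambda/mu = 40/67 = 0.597

0.597


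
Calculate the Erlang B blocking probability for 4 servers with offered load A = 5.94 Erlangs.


B(N,A) = (A^N/N!) / sum(A^k/k!, k=0..N) with N=4, A=5.94 = 0.4657

0.4657


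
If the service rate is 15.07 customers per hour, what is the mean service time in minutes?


Mean service time = 60/mu = 60/15.07 = 3.98 minutes

3.98 minutes


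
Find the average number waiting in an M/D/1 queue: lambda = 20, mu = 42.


M/D/1: Lq = rho^2 / (2*(1-rho)) where rho = 20/42; Lq = 0.22

0.22


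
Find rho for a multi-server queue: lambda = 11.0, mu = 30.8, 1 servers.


rho = lambda / (c * mu) = 11.0 / (1 * 30.8) = 0.3571

0.3571


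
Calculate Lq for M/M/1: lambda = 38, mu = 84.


rho = 38/84; Lq = rho^2/(1-rho) = 0.37

0.37


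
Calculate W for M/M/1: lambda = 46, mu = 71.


W = 1/(mu - lambda) = 1/(71 - 46) = 0.04 hours

0.04 hours


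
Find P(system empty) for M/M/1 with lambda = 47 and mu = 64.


P0 = 1 - rho = 1 - 47/64 = 0.2656

0.2656


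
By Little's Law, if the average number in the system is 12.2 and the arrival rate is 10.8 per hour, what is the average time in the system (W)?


W = L / lambda = 12.2 / 10.8 = 1.1296 hours

1.1296 hours


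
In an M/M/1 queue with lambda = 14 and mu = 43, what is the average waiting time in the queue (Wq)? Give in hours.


rho = 14/43; Wq = rho/(mu - lambda) = 0.0112 hours

0.0112 hours


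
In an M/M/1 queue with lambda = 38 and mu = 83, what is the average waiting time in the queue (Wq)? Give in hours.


rho = 38/83; Wq = rho/(mu - lambda) = 0.0102 hours

0.0102 hours


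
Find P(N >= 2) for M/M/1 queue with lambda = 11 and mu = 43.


P(N >= 2) = rho^2 = (11/43)^2 = 0.0654

0.0654


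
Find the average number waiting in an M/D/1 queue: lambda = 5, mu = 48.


M/D/1: Lq = rho^2 / (2*(1-rho)) where rho = 5/48; Lq = 0.01

0.01


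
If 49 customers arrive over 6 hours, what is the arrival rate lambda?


lambda = total arrivals / time = 49 / 6 = 8.17 per hour

8.17 per hour


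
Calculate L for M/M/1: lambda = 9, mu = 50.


rho = 9/50; L = rho/(1-rho) = 0.22

0.22


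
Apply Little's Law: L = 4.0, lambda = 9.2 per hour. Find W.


W = L / lambda = 4.0 / 9.2 = 0.4348 hours

0.4348 hours


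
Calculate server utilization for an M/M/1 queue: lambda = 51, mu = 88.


rho = lambda/mu = 51/88 = 0.5795

0.5795


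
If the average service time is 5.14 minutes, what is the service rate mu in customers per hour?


mu = 60 / avg_service_time = 60 / 5.14 = 11.67 per hour

11.67 per hour


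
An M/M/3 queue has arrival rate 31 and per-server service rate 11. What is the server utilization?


rho = lambda/(c*mu) = 31/(3*11) = 0.9394

0.9394


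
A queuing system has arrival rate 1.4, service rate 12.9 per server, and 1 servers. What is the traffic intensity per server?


rho = lambda / (c * mu) = 1.4 / (1 * 12.9) = 0.1085

0.1085


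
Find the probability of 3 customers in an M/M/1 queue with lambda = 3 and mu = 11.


rho = 3/11; P(n) = (1-rho)*rho^n = (1-3/11)*(3/11)^3 = 0.0148

0.0148


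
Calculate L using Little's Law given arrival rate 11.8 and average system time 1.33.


L = lambda * W = 11.8 * 1.33 = 15.69

15.69


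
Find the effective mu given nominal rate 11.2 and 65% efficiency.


Effective rate = mu * efficiency = 11.2 * 0.65 = 7.28 per hour

7.28 per hour


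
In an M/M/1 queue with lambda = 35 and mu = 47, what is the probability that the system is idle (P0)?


P0 = 1 - rho = 1 - 35/47 = 0.2553

0.2553


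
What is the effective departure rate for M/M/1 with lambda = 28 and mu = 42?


For a stable queue (lambda < mu), throughput = lambda = 28 per hour

28 per hour


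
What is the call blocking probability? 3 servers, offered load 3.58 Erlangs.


B(N,A) = (A^N/N!) / sum(A^k/k!, k=0..N) with N=3, A=3.58 = 0.4104

0.4104


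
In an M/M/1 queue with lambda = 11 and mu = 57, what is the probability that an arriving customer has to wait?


P(wait) = rho = lambda/mu = 11/57 = 0.193

0.193


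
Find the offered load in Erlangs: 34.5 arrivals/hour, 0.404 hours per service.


Offered load a = lambda * E[S] = 34.5 * 0.404 = 13.94 Erlangs

13.94 Erlangs


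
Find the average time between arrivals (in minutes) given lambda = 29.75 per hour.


Mean interarrival time = 60/lambda = 60/29.75 = 2.02 minutes

2.02 minutes


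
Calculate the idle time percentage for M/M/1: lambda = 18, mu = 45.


Idle fraction = (1 - rho) * 100 = (1 - 18/45) * 100 = 60.0%

60.0%


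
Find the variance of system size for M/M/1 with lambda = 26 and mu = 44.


rho = 26/44; Var(N) = rho/(1-rho)^2 = 3.53

3.53


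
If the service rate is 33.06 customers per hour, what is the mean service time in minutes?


Mean service time = 60/mu = 60/33.06 = 1.81 minutes

1.81 minutes


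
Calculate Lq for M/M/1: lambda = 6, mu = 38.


rho = 6/38; Lq = rho^2/(1-rho) = 0.03

0.03


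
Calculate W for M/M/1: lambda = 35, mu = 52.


W = 1/(mu - lambda) = 1/(52 - 35) = 0.0588 hours

0.0588 hours


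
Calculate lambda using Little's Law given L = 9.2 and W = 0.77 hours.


lambda = L / W = 9.2 / 0.77 = 11.95 per hour

11.95 per hour


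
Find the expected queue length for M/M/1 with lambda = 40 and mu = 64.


rho = 40/64; Lq = rho^2/(1-rho) = 1.04

1.04


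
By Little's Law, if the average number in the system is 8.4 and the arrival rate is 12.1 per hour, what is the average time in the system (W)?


W = L / lambda = 8.4 / 12.1 = 0.6942 hours

0.6942 hours
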